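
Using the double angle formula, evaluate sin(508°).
sin(508°) = 2 sin 254° cos 254° = 0.5299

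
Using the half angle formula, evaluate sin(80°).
sin(80°) = √((1 - cos 160°)/2) = 0.9848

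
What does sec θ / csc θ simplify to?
sec θ / csc θ = tan θ (using Reciprocal identities)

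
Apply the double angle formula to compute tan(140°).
tan(140°) = 2 tan 70° / (1 - tan²70°) = -0.8391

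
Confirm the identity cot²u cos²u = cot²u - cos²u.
RHS = cos²u/sin²u - cos²u = cos²u(1/sin²u - 1) = cos²u · (1 - sin²u)/sin²u = cos²u · cos²u/sin²u = cos²u · cot²u = LHS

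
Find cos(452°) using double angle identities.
cos(452°) = cos²226° - sin²226° = -0.0349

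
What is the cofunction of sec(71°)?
sec(71°) = csc(90° - 71°) = csc(19°)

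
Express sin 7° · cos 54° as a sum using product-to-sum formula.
sin 7° cos 54° = (1/2)[sin(7°+54°) + sin(7°-54°)]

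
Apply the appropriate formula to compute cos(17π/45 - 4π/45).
cos(17π/45 - 4π/45) = cos 17π/45 cos 4π/45 + sin 17π/45 sin 4π/45 = 0.6157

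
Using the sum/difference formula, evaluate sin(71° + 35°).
sin(71° + 35°) = sin 71° cos 35° + cos 71° sin 35° = 0.9613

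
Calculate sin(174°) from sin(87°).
sin(174°) = 2 sin 87° cos 87° = 0.1045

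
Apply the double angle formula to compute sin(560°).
sin(560°) = 2 sin 280° cos 280° = -0.342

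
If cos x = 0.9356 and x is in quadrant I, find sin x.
sin x = 0.3531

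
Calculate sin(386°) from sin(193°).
sin(386°) = 2 sin 193° cos 193° = 0.4384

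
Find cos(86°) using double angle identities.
cos(86°) = cos²43° - sin²43° = 0.06976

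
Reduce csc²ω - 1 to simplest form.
csc²ω - 1 = cot²ω (using Pythagorean identity)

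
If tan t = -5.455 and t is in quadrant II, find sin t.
sin t = 0.9836 (using tan²t + 1 = sec²t)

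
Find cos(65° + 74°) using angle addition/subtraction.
cos(65° + 74°) = cos 65° cos 74° - sin 65° sin 74° = -0.7547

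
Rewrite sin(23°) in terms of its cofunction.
sin(23°) = cos(90° - 23°) = cos(67°)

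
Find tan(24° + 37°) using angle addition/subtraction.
tan(24° + 37°) = (tan 24° + tan 37°)/(1 - tan 24° tan 37°) = 1.804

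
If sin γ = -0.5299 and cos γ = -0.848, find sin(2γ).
sin(2γ) = 2 sin γ cos γ = 0.8987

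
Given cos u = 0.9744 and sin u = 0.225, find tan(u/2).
tan(u/2) = sin u / (1 + cos u) = 0.114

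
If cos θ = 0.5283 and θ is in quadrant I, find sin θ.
sin θ = 0.8491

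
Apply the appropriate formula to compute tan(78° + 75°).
tan(78° + 75°) = (tan 78° + tan 75°)/(1 - tan 78° tan 75°) = -0.5095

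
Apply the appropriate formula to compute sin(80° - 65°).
sin(80° - 65°) = sin 80° cos 65° - cos 80° sin 65° = (√6-√2)/4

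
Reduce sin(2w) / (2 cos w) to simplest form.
sin(2w) / (2 cos w) = sin w (using Double angle)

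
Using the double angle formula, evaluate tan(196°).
tan(196°) = 2 tan 98° / (1 - tan²98°) = 0.2867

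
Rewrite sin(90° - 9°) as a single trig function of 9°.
sin(90° - 9°) = cos(9°)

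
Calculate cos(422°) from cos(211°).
cos(422°) = cos²211° - sin²211° = 0.4695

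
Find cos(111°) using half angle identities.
cos(111°) = -√((1 + cos 222°)/2) = -0.3584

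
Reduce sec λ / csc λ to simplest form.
sec λ / csc λ = tan λ (using Reciprocal identities)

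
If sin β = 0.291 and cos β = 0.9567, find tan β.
tan β = sin β / cos β = 0.3042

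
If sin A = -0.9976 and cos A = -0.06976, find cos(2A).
cos(2A) = cos²A - sin²A = -0.9903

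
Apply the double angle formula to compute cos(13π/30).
cos(13π/30) = cos²13π/60 - sin²13π/60 = 0.2079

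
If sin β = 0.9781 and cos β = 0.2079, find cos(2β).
cos(2β) = cos²β - sin²β = -0.9135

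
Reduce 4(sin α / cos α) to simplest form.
4(sin α / cos α) = 4(tan α) (using Quotient identity)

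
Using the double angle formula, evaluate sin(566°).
sin(566°) = 2 sin 283° cos 283° = -0.4384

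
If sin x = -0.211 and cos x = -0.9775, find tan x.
tan x = sin x / cos x = 0.2159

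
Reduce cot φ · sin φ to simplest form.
cot φ · sin φ = cos φ (using Quotient identity)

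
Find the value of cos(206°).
cos(206°) = -0.8988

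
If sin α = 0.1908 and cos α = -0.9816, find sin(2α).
sin(2α) = 2 sin α cos α = -0.3746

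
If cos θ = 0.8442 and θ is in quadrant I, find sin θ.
sin θ = 0.536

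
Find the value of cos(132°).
cos(132°) = -0.6691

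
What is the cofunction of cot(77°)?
cot(77°) = tan(90° - 77°) = tan(13°)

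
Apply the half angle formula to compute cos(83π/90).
cos(83π/90) = -√((1 + cos 83π/45)/2) = -0.9703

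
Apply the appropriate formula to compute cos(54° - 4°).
cos(54° - 4°) = cos 54° cos 4° + sin 54° sin 4° = 0.6428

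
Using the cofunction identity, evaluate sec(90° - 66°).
sec(90° - 66°) = csc(66°) = 1.095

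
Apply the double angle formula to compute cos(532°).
cos(532°) = cos²266° - sin²266° = -0.9903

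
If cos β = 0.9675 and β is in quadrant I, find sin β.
sin β = 0.2529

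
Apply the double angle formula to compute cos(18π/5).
cos(18π/5) = 2cos²9π/5 - 1 = 0.309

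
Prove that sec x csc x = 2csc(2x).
RHS = 2/sin(2x) = 2/(2 sin x cos x) = 1/(sin x cos x) = (1/cos x)(1/sin x) = sec x csc x = LHS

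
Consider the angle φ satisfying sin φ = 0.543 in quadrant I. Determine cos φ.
cos φ = √(1 - sin²φ) = 0.8397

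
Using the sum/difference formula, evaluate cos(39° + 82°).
cos(39° + 82°) = cos 39° cos 82° - sin 39° sin 82° = -0.515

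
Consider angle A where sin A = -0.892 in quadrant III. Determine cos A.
cos A = ±√(1 - sin²A) = -0.452 (negative in QIII)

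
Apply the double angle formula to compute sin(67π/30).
sin(67π/30) = 2 sin 67π/60 cos 67π/60 = 0.6691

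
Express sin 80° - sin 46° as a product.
sin 80° - sin 46° = 2 cos(63°) sin(17°)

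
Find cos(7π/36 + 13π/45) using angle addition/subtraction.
cos(7π/36 + 13π/45) = cos 7π/36 cos 13π/45 - sin 7π/36 sin 13π/45 = 0.05234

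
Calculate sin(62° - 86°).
sin(62° - 86°) = sin 62° cos 86° - cos 62° sin 86° = -0.4067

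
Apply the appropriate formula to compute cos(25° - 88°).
cos(25° - 88°) = cos 25° cos 88° + sin 25° sin 88° = 0.454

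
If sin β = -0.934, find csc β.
csc β = 1/sin β = -1.071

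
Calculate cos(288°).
cos(288°) = 0.309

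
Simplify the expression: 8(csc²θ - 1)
8(csc²θ - 1) = 8(cot²θ) (using Pythagorean identity)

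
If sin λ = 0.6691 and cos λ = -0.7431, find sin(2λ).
sin(2λ) = 2 sin λ cos λ = -0.9944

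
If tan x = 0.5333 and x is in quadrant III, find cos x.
cos x = -0.8824 (using tan²x + 1 = sec²x)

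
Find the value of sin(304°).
sin(304°) = -0.829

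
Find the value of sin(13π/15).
sin(13π/15) = 0.4067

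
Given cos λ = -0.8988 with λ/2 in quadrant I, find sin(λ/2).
sin(λ/2) = ±√((1 - cos λ)/2); positive since λ/2 ∈ QI, so sin(λ/2) = 0.9744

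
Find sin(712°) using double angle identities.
sin(712°) = 2 sin 356° cos 356° = -0.1392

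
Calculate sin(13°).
sin(13°) = 0.225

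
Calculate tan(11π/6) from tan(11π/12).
tan(11π/6) = 2 tan 11π/12 / (1 - tan²11π/12) = -√3/3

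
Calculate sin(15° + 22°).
sin(15° + 22°) = sin 15° cos 22° + cos 15° sin 22° = 0.6018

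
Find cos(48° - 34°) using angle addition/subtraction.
cos(48° - 34°) = cos 48° cos 34° + sin 48° sin 34° = 0.9703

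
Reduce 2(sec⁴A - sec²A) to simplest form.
2(sec⁴A - sec²A) = 2(tan⁴A + tan²A) (using Pythagorean)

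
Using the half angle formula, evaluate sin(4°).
sin(4°) = √((1 - cos 8°)/2) = 0.06976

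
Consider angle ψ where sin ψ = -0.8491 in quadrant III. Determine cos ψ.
cos ψ = ±√(1 - sin²ψ) = -0.5282 (negative in QIII)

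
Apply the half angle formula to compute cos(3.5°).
cos(3.5°) = √((1 + cos 7°)/2) = 0.9981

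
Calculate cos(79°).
cos(79°) = 0.1908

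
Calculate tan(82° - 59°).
tan(82° - 59°) = (tan 82° - tan 59°)/(1 + tan 82° tan 59°) = 0.4245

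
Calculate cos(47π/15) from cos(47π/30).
cos(47π/15) = cos²47π/30 - sin²47π/30 = -0.9135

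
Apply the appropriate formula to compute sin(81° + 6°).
sin(81° + 6°) = sin 81° cos 6° + cos 81° sin 6° = 0.9986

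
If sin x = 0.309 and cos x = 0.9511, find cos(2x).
cos(2x) = cos²x - sin²x = 0.8091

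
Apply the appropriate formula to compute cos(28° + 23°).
cos(28° + 23°) = cos 28° cos 23° - sin 28° sin 23° = 0.6293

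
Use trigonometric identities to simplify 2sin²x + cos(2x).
2sin²x + cos(2x) = 1 (using Double angle)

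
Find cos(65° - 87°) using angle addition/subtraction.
cos(65° - 87°) = cos 65° cos 87° + sin 65° sin 87° = 0.9272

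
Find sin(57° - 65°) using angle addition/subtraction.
sin(57° - 65°) = sin 57° cos 65° - cos 57° sin 65° = -0.1392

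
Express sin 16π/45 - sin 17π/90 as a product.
sin 16π/45 - sin 17π/90 = 2 cos(49π/180) sin(π/12)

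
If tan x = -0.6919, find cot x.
cot x = 1/tan x = -1.445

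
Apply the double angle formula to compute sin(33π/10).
sin(33π/10) = 2 sin 33π/20 cos 33π/20 = -0.809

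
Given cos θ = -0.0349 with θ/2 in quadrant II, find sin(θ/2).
sin(θ/2) = ±√((1 - cos θ)/2); positive since θ/2 ∈ QII, so sin(θ/2) = 0.7193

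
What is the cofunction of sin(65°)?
sin(65°) = cos(90° - 65°) = cos(25°)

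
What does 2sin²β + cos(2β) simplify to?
2sin²β + cos(2β) = 1 (using Double angle)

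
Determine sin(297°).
sin(297°) = -0.891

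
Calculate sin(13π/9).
sin(13π/9) = -0.9848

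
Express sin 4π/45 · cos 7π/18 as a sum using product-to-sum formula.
sin 4π/45 cos 7π/18 = (1/2)[sin(4π/45+7π/18) + sin(4π/45-7π/18)]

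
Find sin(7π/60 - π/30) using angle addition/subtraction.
sin(7π/60 - π/30) = sin 7π/60 cos π/30 - cos 7π/60 sin π/30 = (√6-√2)/4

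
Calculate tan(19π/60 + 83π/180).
tan(19π/60 + 83π/180) = (tan 19π/60 + tan 83π/180)/(1 - tan 19π/60 tan 83π/180) = -0.8391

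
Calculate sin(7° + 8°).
sin(7° + 8°) = sin 7° cos 8° + cos 7° sin 8° = (√6-√2)/4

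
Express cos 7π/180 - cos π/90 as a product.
cos 7π/180 - cos π/90 = -2 sin(π/40) sin(π/72)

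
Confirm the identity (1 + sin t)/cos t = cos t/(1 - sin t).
LHS = (1 + sin t)(1 - sin t) / (cos t(1 - sin t)) = (1 - sin²t) / (cos t(1 - sin t)) = cos²t / (cos t(1 - sin t)) = cos t/(1 - sin t) = RHS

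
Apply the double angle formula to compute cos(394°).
cos(394°) = cos²197° - sin²197° = 0.829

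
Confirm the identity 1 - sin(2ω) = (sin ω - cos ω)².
RHS = sin²ω - 2 sin ω cos ω + cos²ω = (sin²ω + cos²ω) - 2 sin ω cos ω = 1 - sin(2ω) = LHS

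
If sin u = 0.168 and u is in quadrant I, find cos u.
cos u = 0.9858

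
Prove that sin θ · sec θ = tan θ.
LHS = sin θ · (1/cos θ) = sin θ/cos θ = tan θ = RHS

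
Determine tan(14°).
tan(14°) = 0.2493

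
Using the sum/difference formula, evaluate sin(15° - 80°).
sin(15° - 80°) = sin 15° cos 80° - cos 15° sin 80° = -0.9063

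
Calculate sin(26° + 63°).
sin(26° + 63°) = sin 26° cos 63° + cos 26° sin 63° = 0.9998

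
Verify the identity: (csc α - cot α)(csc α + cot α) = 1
LHS = csc²α - cot²α = (1 + cot²α) - cot²α = 1 = RHS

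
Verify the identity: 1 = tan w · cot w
RHS = (sin w/cos w) · (cos w/sin w) = 1 = LHS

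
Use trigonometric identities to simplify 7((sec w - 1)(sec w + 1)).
7((sec w - 1)(sec w + 1)) = 7(tan²w) (using Diff. of squares)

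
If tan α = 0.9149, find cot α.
cot α = 1/tan α = 1.093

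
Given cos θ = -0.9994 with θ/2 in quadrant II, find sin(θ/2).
sin(θ/2) = ±√((1 - cos θ)/2); positive since θ/2 ∈ QII, so sin(θ/2) = 0.9998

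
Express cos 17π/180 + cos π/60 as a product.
cos 17π/180 + cos π/60 = 2 cos(π/18) cos(7π/180)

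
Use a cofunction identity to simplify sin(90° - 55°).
sin(90° - 55°) = cos(55°)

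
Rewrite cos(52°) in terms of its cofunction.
cos(52°) = sin(90° - 52°) = sin(38°)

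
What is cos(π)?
cos(π) = -1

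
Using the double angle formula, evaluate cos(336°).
cos(336°) = cos²168° - sin²168° = 0.9135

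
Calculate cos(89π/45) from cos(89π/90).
cos(89π/45) = cos²89π/90 - sin²89π/90 = 0.9976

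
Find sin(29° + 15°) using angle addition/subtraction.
sin(29° + 15°) = sin 29° cos 15° + cos 29° sin 15° = 0.6947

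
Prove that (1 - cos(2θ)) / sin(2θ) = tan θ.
LHS = 2sin²θ / (2 sin θ cos θ) = sin θ/cos θ = tan θ = RHS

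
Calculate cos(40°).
cos(40°) = 0.766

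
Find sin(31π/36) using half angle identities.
sin(31π/36) = √((1 - cos 31π/18)/2) = 0.4226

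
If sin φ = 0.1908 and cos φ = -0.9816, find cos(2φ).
cos(2φ) = cos²φ - sin²φ = 0.9271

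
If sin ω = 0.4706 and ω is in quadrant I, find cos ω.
cos ω = 0.8823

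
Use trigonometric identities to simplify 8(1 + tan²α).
8(1 + tan²α) = 8(sec²α) (using Pythagorean identity)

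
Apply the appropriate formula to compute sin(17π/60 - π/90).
sin(17π/60 - π/90) = sin 17π/60 cos π/90 - cos 17π/60 sin π/90 = 0.7547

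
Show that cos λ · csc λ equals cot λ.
LHS = cos λ · (1/sin λ) = cos λ/sin λ = cot λ = RHS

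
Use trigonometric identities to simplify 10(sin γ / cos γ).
10(sin γ / cos γ) = 10(tan γ) (using Quotient identity)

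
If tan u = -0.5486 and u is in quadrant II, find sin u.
sin u = 0.481 (using tan²u + 1 = sec²u)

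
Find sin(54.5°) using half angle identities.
sin(54.5°) = √((1 - cos 109°)/2) = 0.8141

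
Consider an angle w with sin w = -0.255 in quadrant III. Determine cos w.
cos w = ±√(1 - sin²w) = -0.9669 (negative in QIII)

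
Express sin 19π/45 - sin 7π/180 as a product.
sin 19π/45 - sin 7π/180 = 2 cos(83π/360) sin(23π/120)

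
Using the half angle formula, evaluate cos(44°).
cos(44°) = √((1 + cos 88°)/2) = 0.7193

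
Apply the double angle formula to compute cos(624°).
cos(624°) = cos²312° - sin²312° = -0.1045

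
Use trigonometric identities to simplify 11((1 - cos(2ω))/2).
11((1 - cos(2ω))/2) = 11(sin²ω) (using Power reduction)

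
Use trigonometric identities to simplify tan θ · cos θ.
tan θ · cos θ = sin θ (using Quotient identity)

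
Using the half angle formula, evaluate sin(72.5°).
sin(72.5°) = √((1 - cos 145°)/2) = 0.9537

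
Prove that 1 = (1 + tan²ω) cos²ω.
RHS = sec²ω · cos²ω = (1/cos²ω) · cos²ω = 1 = LHS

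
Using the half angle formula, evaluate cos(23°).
cos(23°) = √((1 + cos 46°)/2) = 0.9205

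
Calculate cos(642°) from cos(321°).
cos(642°) = cos²321° - sin²321° = 0.2079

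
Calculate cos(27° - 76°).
cos(27° - 76°) = cos 27° cos 76° + sin 27° sin 76° = 0.6561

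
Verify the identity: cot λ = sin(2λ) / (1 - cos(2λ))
RHS = 2 sin λ cos λ / (2sin²λ) = cos λ/sin λ = cot λ = LHS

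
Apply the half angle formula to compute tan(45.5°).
tan(45.5°) = sin 91° / (1 + cos 91°) = 1.018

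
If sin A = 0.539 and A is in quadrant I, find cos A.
cos A = 0.8423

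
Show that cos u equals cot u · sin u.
RHS = (cos u/sin u) · sin u = cos u = LHS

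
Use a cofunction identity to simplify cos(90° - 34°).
cos(90° - 34°) = sin(34°)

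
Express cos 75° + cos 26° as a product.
cos 75° + cos 26° = 2 cos(50.5°) cos(24.5°)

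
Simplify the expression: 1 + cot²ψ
1 + cot²ψ = csc²ψ (using Pythagorean identity)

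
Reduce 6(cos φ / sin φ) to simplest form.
6(cos φ / sin φ) = 6(cot φ) (using Quotient identity)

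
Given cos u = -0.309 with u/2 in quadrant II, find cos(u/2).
cos(u/2) = ±√((1 + cos u)/2); negative since u/2 ∈ QII, so cos(u/2) = -0.5878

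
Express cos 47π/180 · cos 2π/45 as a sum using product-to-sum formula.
cos 47π/180 cos 2π/45 = (1/2)[cos(47π/180-2π/45) + cos(47π/180+2π/45)]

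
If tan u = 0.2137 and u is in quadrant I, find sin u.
sin u = 0.209 (using tan²u + 1 = sec²u)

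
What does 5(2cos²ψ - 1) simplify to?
5(2cos²ψ - 1) = 5(cos(2ψ)) (using Double angle)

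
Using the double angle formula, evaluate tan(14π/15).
tan(14π/15) = 2 tan 7π/15 / (1 - tan²7π/15) = -0.2126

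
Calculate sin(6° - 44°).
sin(6° - 44°) = sin 6° cos 44° - cos 6° sin 44° = -0.6157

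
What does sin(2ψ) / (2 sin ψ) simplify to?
sin(2ψ) / (2 sin ψ) = cos ψ (using Double angle)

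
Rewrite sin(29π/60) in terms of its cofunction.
sin(29π/60) = cos(π/2 - 29π/60) = cos(π/60)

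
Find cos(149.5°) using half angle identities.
cos(149.5°) = -√((1 + cos 299°)/2) = -0.8616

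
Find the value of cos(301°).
cos(301°) = 0.515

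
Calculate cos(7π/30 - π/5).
cos(7π/30 - π/5) = cos 7π/30 cos π/5 + sin 7π/30 sin π/5 = 0.9945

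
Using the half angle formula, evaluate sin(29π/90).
sin(29π/90) = √((1 - cos 29π/45)/2) = 0.848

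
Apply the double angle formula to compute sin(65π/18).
sin(65π/18) = 2 sin 65π/36 cos 65π/36 = -0.9397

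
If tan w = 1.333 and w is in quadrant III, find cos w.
cos w = -0.6001 (using tan²w + 1 = sec²w)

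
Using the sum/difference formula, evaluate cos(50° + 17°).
cos(50° + 17°) = cos 50° cos 17° - sin 50° sin 17° = 0.3907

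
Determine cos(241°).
cos(241°) = -0.4848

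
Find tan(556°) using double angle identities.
tan(556°) = 2 tan 278° / (1 - tan²278°) = 0.2867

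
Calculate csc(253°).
csc(253°) = -1.046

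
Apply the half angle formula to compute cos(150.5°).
cos(150.5°) = -√((1 + cos 301°)/2) = -0.8704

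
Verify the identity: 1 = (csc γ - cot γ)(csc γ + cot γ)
RHS = csc²γ - cot²γ = (1 + cot²γ) - cot²γ = 1 = LHS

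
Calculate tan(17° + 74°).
tan(17° + 74°) = (tan 17° + tan 74°)/(1 - tan 17° tan 74°) = -57.29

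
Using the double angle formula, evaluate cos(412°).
cos(412°) = cos²206° - sin²206° = 0.6157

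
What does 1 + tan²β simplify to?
1 + tan²β = sec²β (using Pythagorean identity)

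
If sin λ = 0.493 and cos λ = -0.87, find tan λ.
tan λ = sin λ / cos λ = -0.5667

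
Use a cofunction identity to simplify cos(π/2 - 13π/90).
cos(π/2 - 13π/90) = sin(13π/90)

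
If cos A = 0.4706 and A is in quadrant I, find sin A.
sin A = 0.8823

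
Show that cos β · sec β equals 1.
LHS = cos β · (1/cos β) = 1 = RHS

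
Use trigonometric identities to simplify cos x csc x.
cos x csc x = cot x (using Reciprocal + quotient)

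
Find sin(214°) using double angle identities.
sin(214°) = 2 sin 107° cos 107° = -0.5592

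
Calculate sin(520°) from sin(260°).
sin(520°) = 2 sin 260° cos 260° = 0.342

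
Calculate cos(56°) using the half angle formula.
cos(56°) = √((1 + cos 112°)/2) = 0.5592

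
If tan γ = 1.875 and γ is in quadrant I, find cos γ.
cos γ = 0.4706 (using tan²γ + 1 = sec²γ)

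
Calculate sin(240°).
sin(240°) = -√3/2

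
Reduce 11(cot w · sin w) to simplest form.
11(cot w · sin w) = 11(cos w) (using Quotient identity)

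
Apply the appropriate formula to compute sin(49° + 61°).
sin(49° + 61°) = sin 49° cos 61° + cos 49° sin 61° = 0.9397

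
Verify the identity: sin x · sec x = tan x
LHS = sin x · (1/cos x) = sin x/cos x = tan x = RHS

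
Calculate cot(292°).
cot(292°) = -0.404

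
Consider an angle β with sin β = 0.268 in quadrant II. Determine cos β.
cos β = ±√(1 - sin²β) = -0.9634 (negative in QII)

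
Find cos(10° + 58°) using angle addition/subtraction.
cos(10° + 58°) = cos 10° cos 58° - sin 10° sin 58° = 0.3746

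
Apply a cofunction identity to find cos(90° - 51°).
cos(90° - 51°) = sin(51°) = 0.7771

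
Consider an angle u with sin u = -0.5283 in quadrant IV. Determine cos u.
cos u = √(1 - sin²u) = 0.8491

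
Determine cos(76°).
cos(76°) = 0.2419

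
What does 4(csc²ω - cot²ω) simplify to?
4(csc²ω - cot²ω) = 4 (using Pythagorean identity)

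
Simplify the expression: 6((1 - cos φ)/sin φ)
6((1 - cos φ)/sin φ) = 6(tan(φ/2)) (using Half angle)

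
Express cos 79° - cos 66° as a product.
cos 79° - cos 66° = -2 sin(72.5°) sin(6.5°)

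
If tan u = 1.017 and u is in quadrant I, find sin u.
sin u = 0.713 (using tan²u + 1 = sec²u)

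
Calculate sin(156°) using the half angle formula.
sin(156°) = √((1 - cos 312°)/2) = 0.4067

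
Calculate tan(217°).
tan(217°) = 0.7536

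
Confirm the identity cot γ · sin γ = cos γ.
LHS = (cos γ/sin γ) · sin γ = cos γ = RHS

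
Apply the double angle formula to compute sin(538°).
sin(538°) = 2 sin 269° cos 269° = 0.0349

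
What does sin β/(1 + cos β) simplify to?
sin β/(1 + cos β) = tan(β/2) (using Half angle)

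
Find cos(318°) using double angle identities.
cos(318°) = cos²159° - sin²159° = 0.7431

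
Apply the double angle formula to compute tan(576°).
tan(576°) = 2 tan 288° / (1 - tan²288°) = 0.7265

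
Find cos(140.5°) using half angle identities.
cos(140.5°) = -√((1 + cos 281°)/2) = -0.7716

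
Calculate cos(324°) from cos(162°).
cos(324°) = cos²162° - sin²162° = 0.809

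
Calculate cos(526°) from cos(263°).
cos(526°) = 1 - 2sin²263° = -0.9703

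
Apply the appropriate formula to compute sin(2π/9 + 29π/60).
sin(2π/9 + 29π/60) = sin 2π/9 cos 29π/60 + cos 2π/9 sin 29π/60 = 0.7986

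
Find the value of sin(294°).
sin(294°) = -0.9135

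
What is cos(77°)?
cos(77°) = 0.225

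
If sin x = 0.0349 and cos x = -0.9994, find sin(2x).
sin(2x) = 2 sin x cos x = -0.06976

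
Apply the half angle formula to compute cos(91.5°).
cos(91.5°) = -√((1 + cos 183°)/2) = -0.02618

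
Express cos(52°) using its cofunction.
cos(52°) = sin(90° - 52°) = sin(38°)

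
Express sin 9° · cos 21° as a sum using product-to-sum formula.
sin 9° cos 21° = (1/2)[sin(9°+21°) + sin(9°-21°)]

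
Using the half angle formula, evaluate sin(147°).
sin(147°) = √((1 - cos 294°)/2) = 0.5446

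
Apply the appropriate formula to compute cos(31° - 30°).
cos(31° - 30°) = cos 31° cos 30° + sin 31° sin 30° = 0.9998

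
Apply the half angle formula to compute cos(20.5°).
cos(20.5°) = √((1 + cos 41°)/2) = 0.9367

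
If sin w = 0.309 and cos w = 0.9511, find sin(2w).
sin(2w) = 2 sin w cos w = 0.5878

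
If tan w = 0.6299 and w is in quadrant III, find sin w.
sin w = -0.533 (using tan²w + 1 = sec²w)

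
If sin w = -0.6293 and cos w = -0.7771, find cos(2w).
cos(2w) = cos²w - sin²w = 0.2079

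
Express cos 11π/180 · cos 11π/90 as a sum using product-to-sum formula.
cos 11π/180 cos 11π/90 = (1/2)[cos(11π/180-11π/90) + cos(11π/180+11π/90)]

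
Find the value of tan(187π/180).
tan(187π/180) = 0.1228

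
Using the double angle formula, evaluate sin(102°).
sin(102°) = 2 sin 51° cos 51° = 0.9781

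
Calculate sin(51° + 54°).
sin(51° + 54°) = sin 51° cos 54° + cos 51° sin 54° = (√6+√2)/4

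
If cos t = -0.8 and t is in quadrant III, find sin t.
sin t = -0.6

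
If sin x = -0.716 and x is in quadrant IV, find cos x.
cos x = 0.6981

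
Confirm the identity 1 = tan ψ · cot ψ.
RHS = (sin ψ/cos ψ) · (cos ψ/sin ψ) = 1 = LHS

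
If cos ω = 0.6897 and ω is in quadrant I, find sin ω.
sin ω = 0.7241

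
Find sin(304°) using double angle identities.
sin(304°) = 2 sin 152° cos 152° = -0.829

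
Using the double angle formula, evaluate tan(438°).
tan(438°) = 2 tan 219° / (1 - tan²219°) = 4.705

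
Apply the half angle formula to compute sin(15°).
sin(15°) = √((1 - cos 30°)/2) = (√6-√2)/4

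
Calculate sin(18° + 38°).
sin(18° + 38°) = sin 18° cos 38° + cos 18° sin 38° = 0.829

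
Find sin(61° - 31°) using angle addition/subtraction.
sin(61° - 31°) = sin 61° cos 31° - cos 61° sin 31° = 1/2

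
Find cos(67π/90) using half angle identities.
cos(67π/90) = -√((1 + cos 67π/45)/2) = -0.6947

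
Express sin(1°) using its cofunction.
sin(1°) = cos(90° - 1°) = cos(89°)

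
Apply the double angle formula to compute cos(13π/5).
cos(13π/5) = cos²13π/10 - sin²13π/10 = -0.309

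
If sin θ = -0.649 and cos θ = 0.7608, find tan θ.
tan θ = sin θ / cos θ = -0.853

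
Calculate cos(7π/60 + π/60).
cos(7π/60 + π/60) = cos 7π/60 cos π/60 - sin 7π/60 sin π/60 = 0.9135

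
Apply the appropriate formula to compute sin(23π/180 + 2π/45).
sin(23π/180 + 2π/45) = sin 23π/180 cos 2π/45 + cos 23π/180 sin 2π/45 = 0.515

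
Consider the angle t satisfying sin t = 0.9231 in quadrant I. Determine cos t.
cos t = √(1 - sin²t) = 0.3846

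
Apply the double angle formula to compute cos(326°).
cos(326°) = cos²163° - sin²163° = 0.829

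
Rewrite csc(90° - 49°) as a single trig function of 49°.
csc(90° - 49°) = sec(49°)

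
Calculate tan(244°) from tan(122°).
tan(244°) = 2 tan 122° / (1 - tan²122°) = 2.05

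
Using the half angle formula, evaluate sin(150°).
sin(150°) = √((1 - cos 300°)/2) = 1/2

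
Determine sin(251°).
sin(251°) = -0.9455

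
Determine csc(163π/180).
csc(163π/180) = 3.42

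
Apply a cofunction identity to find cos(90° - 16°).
cos(90° - 16°) = sin(16°) = 0.2756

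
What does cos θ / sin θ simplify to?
cos θ / sin θ = cot θ (using Quotient identity)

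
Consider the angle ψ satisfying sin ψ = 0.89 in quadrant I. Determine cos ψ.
cos ψ = √(1 - sin²ψ) = 0.456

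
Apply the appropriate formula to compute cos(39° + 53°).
cos(39° + 53°) = cos 39° cos 53° - sin 39° sin 53° = -0.0349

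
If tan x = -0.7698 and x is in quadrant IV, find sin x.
sin x = -0.61 (using tan²x + 1 = sec²x)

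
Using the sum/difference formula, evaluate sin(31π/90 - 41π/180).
sin(31π/90 - 41π/180) = sin 31π/90 cos 41π/180 - cos 31π/90 sin 41π/180 = 0.3584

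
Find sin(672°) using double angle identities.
sin(672°) = 2 sin 336° cos 336° = -0.7431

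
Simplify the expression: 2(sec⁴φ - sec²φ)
2(sec⁴φ - sec²φ) = 2(tan⁴φ + tan²φ) (using Pythagorean)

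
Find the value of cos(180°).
cos(180°) = -1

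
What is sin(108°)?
sin(108°) = 0.9511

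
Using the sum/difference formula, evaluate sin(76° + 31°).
sin(76° + 31°) = sin 76° cos 31° + cos 76° sin 31° = 0.9563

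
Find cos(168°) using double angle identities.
cos(168°) = cos²84° - sin²84° = -0.9781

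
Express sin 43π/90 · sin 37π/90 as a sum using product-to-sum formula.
sin 43π/90 sin 37π/90 = (1/2)[cos(43π/90-37π/90) - cos(43π/90+37π/90)]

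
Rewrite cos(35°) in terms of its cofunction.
cos(35°) = sin(90° - 35°) = sin(55°)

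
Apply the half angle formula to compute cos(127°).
cos(127°) = -√((1 + cos 254°)/2) = -0.6018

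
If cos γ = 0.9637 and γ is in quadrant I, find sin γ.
sin γ = 0.267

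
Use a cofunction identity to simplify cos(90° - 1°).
cos(90° - 1°) = sin(1°)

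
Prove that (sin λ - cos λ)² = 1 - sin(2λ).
LHS = sin²λ - 2 sin λ cos λ + cos²λ = (sin²λ + cos²λ) - 2 sin λ cos λ = 1 - sin(2λ) = RHS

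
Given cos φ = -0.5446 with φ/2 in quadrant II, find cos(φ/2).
cos(φ/2) = ±√((1 + cos φ)/2); negative since φ/2 ∈ QII, so cos(φ/2) = -0.4772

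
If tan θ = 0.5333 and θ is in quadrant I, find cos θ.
cos θ = 0.8824 (using tan²θ + 1 = sec²θ)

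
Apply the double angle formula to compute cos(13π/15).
cos(13π/15) = cos²13π/30 - sin²13π/30 = -0.9135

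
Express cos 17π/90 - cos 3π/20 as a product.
cos 17π/90 - cos 3π/20 = -2 sin(61π/360) sin(7π/360)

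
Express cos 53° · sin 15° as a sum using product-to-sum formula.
cos 53° sin 15° = (1/2)[sin(53°+15°) - sin(53°-15°)]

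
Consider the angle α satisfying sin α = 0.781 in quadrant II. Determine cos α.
cos α = ±√(1 - sin²α) = -0.6245 (negative in QII)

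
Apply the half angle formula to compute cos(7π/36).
cos(7π/36) = √((1 + cos 7π/18)/2) = 0.8192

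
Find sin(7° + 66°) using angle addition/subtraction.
sin(7° + 66°) = sin 7° cos 66° + cos 7° sin 66° = 0.9563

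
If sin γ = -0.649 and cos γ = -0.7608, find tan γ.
tan γ = sin γ / cos γ = 0.853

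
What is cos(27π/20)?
cos(27π/20) = -0.454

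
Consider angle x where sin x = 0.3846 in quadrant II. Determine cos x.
cos x = ±√(1 - sin²x) = -0.9231 (negative in QII)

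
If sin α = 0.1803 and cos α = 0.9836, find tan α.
tan α = sin α / cos α = 0.1833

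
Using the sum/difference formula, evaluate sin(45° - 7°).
sin(45° - 7°) = sin 45° cos 7° - cos 45° sin 7° = 0.6157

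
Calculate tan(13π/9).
tan(13π/9) = 5.671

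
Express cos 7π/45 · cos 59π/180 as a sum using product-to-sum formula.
cos 7π/45 cos 59π/180 = (1/2)[cos(7π/45-59π/180) + cos(7π/45+59π/180)]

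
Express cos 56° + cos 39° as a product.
cos 56° + cos 39° = 2 cos(47.5°) cos(8.5°)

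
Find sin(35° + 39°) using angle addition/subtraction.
sin(35° + 39°) = sin 35° cos 39° + cos 35° sin 39° = 0.9613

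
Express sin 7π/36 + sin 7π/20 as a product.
sin 7π/36 + sin 7π/20 = 2 sin(49π/180) cos(-7π/90)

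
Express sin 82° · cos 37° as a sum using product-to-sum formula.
sin 82° cos 37° = (1/2)[sin(82°+37°) + sin(82°-37°)]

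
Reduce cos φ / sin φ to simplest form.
cos φ / sin φ = cot φ (using Quotient identity)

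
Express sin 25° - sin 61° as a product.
sin 25° - sin 61° = 2 cos(43°) sin(-18°)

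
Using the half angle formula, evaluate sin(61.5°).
sin(61.5°) = √((1 - cos 123°)/2) = 0.8788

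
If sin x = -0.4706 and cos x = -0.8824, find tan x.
tan x = sin x / cos x = 0.5333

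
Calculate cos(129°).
cos(129°) = -0.6293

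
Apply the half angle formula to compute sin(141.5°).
sin(141.5°) = √((1 - cos 283°)/2) = 0.6225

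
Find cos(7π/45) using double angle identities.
cos(7π/45) = 1 - 2sin²7π/90 = 0.8829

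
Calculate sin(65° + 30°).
sin(65° + 30°) = sin 65° cos 30° + cos 65° sin 30° = 0.9962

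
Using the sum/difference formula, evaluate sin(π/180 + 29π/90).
sin(π/180 + 29π/90) = sin π/180 cos 29π/90 + cos π/180 sin 29π/90 = 0.8572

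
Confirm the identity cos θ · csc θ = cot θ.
LHS = cos θ · (1/sin θ) = cos θ/sin θ = cot θ = RHS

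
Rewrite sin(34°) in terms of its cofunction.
sin(34°) = cos(90° - 34°) = cos(56°)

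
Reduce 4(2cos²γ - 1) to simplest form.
4(2cos²γ - 1) = 4(cos(2γ)) (using Double angle)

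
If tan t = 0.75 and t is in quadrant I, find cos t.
cos t = 0.8 (using tan²t + 1 = sec²t)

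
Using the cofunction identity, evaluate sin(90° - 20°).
sin(90° - 20°) = cos(20°) = 0.9397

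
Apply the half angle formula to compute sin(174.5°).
sin(174.5°) = √((1 - cos 349°)/2) = 0.09585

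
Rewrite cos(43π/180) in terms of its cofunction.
cos(43π/180) = sin(π/2 - 43π/180) = sin(47π/180)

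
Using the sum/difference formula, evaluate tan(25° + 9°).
tan(25° + 9°) = (tan 25° + tan 9°)/(1 - tan 25° tan 9°) = 0.6745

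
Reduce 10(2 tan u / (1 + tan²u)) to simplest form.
10(2 tan u / (1 + tan²u)) = 10(sin(2u)) (using Double angle)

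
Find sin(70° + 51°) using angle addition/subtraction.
sin(70° + 51°) = sin 70° cos 51° + cos 70° sin 51° = 0.8572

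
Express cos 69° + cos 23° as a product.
cos 69° + cos 23° = 2 cos(46°) cos(23°)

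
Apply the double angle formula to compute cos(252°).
cos(252°) = cos²126° - sin²126° = -0.309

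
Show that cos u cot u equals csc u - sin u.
RHS = 1/sin u - sin u = (1 - sin²u)/sin u = cos²u/sin u = cos u · (cos u/sin u) = cos u cot u = LHS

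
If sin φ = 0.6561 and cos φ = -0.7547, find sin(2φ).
sin(2φ) = 2 sin φ cos φ = -0.9903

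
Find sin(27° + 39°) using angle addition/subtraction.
sin(27° + 39°) = sin 27° cos 39° + cos 27° sin 39° = 0.9135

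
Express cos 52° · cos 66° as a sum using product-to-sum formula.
cos 52° cos 66° = (1/2)[cos(52°-66°) + cos(52°+66°)]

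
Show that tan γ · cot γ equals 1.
LHS = (sin γ/cos γ) · (cos γ/sin γ) = 1 = RHS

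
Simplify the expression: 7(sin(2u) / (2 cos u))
7(sin(2u) / (2 cos u)) = 7(sin u) (using Double angle)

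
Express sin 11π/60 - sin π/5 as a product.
sin 11π/60 - sin π/5 = 2 cos(23π/120) sin(-π/120)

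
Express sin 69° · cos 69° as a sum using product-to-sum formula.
sin 69° cos 69° = (1/2)[sin(69°+69°) + sin(69°-69°)]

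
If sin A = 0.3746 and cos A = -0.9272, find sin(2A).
sin(2A) = 2 sin A cos A = -0.6947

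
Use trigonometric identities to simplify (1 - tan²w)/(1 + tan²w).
(1 - tan²w)/(1 + tan²w) = cos(2w) (using Double angle)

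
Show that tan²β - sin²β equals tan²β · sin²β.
LHS = sin²β/cos²β - sin²β = sin²β(1/cos²β - 1) = sin²β · (1 - cos²β)/cos²β = sin²β · sin²β/cos²β = sin²β · tan²β = RHS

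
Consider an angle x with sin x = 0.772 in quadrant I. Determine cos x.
cos x = √(1 - sin²x) = 0.6356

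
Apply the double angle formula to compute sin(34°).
sin(34°) = 2 sin 17° cos 17° = 0.5592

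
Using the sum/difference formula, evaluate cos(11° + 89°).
cos(11° + 89°) = cos 11° cos 89° - sin 11° sin 89° = -0.1736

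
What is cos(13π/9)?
cos(13π/9) = -0.1736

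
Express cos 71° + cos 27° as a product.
cos 71° + cos 27° = 2 cos(49°) cos(22°)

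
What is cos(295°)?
cos(295°) = 0.4226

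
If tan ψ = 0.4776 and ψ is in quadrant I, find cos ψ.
cos ψ = 0.9024 (using tan²ψ + 1 = sec²ψ)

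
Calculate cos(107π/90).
cos(107π/90) = -0.829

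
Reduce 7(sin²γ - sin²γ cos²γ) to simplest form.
7(sin²γ - sin²γ cos²γ) = 7(sin⁴γ) (using Factoring)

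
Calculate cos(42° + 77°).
cos(42° + 77°) = cos 42° cos 77° - sin 42° sin 77° = -0.4848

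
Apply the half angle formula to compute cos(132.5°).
cos(132.5°) = -√((1 + cos 265°)/2) = -0.6756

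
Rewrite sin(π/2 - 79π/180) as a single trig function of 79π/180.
sin(π/2 - 79π/180) = cos(79π/180)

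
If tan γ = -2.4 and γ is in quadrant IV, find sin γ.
sin γ = -0.9231 (using tan²γ + 1 = sec²γ)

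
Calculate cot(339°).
cot(339°) = -2.605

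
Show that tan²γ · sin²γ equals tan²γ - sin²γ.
RHS = sin²γ/cos²γ - sin²γ = sin²γ(1/cos²γ - 1) = sin²γ · (1 - cos²γ)/cos²γ = sin²γ · sin²γ/cos²γ = sin²γ · tan²γ = LHS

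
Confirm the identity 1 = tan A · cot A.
RHS = (sin A/cos A) · (cos A/sin A) = 1 = LHS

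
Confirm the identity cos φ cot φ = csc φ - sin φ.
RHS = 1/sin φ - sin φ = (1 - sin²φ)/sin φ = cos²φ/sin φ = cos φ · (cos φ/sin φ) = cos φ cot φ = LHS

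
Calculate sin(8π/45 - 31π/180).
sin(8π/45 - 31π/180) = sin 8π/45 cos 31π/180 - cos 8π/45 sin 31π/180 = 0.01745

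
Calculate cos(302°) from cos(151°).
cos(302°) = cos²151° - sin²151° = 0.5299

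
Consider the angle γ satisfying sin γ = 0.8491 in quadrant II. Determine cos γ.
cos γ = ±√(1 - sin²γ) = -0.5282 (negative in QII)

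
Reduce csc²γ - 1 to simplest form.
csc²γ - 1 = cot²γ (using Pythagorean identity)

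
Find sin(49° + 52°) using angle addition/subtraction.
sin(49° + 52°) = sin 49° cos 52° + cos 49° sin 52° = 0.9816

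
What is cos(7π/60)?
cos(7π/60) = 0.9336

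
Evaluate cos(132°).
cos(132°) = -0.6691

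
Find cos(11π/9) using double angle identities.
cos(11π/9) = cos²11π/18 - sin²11π/18 = -0.766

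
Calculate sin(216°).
sin(216°) = -0.5878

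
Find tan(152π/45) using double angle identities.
tan(152π/45) = 2 tan 76π/45 / (1 - tan²76π/45) = 2.475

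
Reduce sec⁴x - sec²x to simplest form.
sec⁴x - sec²x = tan⁴x + tan²x (using Pythagorean)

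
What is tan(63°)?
tan(63°) = 1.963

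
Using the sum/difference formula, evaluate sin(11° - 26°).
sin(11° - 26°) = sin 11° cos 26° - cos 11° sin 26° = -(√6-√2)/4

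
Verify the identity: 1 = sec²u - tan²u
RHS = 1/cos²u - sin²u/cos²u = (1 - sin²u)/cos²u = cos²u/cos²u = 1 = LHS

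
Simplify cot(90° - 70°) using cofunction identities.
cot(90° - 70°) = tan(70°)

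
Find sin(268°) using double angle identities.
sin(268°) = 2 sin 134° cos 134° = -0.9994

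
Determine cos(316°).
cos(316°) = 0.7193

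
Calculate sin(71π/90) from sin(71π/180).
sin(71π/90) = 2 sin 71π/180 cos 71π/180 = 0.6157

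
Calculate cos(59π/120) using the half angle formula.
cos(59π/120) = √((1 + cos 59π/60)/2) = 0.02618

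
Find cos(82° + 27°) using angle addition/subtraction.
cos(82° + 27°) = cos 82° cos 27° - sin 82° sin 27° = -0.3256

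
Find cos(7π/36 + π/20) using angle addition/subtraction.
cos(7π/36 + π/20) = cos 7π/36 cos π/20 - sin 7π/36 sin π/20 = 0.7193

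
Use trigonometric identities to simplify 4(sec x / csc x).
4(sec x / csc x) = 4(tan x) (using Reciprocal identities)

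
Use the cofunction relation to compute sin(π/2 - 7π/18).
sin(π/2 - 7π/18) = cos(7π/18) = 0.342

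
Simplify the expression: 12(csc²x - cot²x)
12(csc²x - cot²x) = 12 (using Pythagorean identity)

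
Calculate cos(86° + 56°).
cos(86° + 56°) = cos 86° cos 56° - sin 86° sin 56° = -0.788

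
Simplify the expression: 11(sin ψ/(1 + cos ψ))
11(sin ψ/(1 + cos ψ)) = 11(tan(ψ/2)) (using Half angle)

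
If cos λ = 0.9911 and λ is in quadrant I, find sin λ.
sin λ = 0.1331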